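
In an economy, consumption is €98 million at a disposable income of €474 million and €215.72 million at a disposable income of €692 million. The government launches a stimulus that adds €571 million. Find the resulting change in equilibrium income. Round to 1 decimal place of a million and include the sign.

+€1,241.3 million

MPC = ΔC/ΔYd = (215.72 − 98)/(692 − 474) = 117.72/218 = 0.54.
Expenditure multiplier = 1/(1 − MPC) = 1/(1 − 0.54) = 1/0.46 ≈ 2.174.
ΔY = k × ΔG = (+€571 million) / 0.46 ≈ +€1,241.3 million.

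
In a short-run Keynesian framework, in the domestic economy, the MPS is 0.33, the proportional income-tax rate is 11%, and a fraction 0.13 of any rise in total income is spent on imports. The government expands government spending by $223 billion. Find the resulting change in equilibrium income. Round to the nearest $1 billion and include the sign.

+$418 billion

MPC = 1 − MPS = 1 − 0.33 = 0.67.
Spending multiplier = 1/(1 − c(1−t) + m) = 1/(1 − 0.67×0.89 + 0.13) = 1/0.5337 ≈ 1.874.
ΔY = k × ΔG = (+$223 billion) / 0.5337 ≈ +$418 billion.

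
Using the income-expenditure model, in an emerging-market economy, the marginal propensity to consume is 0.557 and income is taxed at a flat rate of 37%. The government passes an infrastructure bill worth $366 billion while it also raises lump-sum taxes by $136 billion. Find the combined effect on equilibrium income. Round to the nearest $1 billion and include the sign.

+$447 billion

Expenditure multiplier = 1/(1 − c(1−t)) = 1/(1 − 0.557×0.63) = 1/0.64909 ≈ 1.541.
ΔG contributes k·ΔG = (+$366 billion) / 0.64909 ≈ +$563.9 billion.
ΔT of +$136 billion changes first-round spending by −c·ΔT = −$75.752 billion, contributing k·(−c·ΔT) = (−$75.752 billion) / 0.64909 ≈ −$116.7 billion.
Net ΔY = k(ΔG − c·ΔT) = (+$290.248 billion) / 0.64909 ≈ +$447 billion.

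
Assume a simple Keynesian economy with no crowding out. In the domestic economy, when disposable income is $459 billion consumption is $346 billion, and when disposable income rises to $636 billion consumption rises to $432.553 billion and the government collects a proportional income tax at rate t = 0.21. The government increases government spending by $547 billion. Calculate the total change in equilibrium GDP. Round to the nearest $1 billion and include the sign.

+$891 billion

MPC = ΔC/ΔYd = (432.553 − 346)/(636 − 459) = 86.553/177 = 0.489.
Government-spending multiplier = 1/(1 − c(1−t)) = 1/(1 − 0.489×0.79) = 1/0.61369 ≈ 1.629.
ΔY = k × ΔG = (+$547 billion) / 0.61369 ≈ +$891 billion.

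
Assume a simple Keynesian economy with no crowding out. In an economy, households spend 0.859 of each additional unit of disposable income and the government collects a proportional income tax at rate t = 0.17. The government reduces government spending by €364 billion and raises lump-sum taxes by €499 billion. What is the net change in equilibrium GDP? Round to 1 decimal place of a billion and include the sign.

−€2,761.5 billion

Expenditure multiplier = 1/(1 − c(1−t)) = 1/(1 − 0.859×0.83) = 1/0.28703 ≈ 3.484.
ΔG contributes k·ΔG = (−€364 billion) / 0.28703 ≈ −€1,268.2 billion.
ΔT of +€499 billion changes first-round spending by −c·ΔT = −€428.641 billion, contributing k·(−c·ΔT) = (−€428.641 billion) / 0.28703 ≈ −€1,493.4 billion.
Net ΔY = k(ΔG − c·ΔT) = (−€792.641 billion) / 0.28703 ≈ −€2,761.5 billion.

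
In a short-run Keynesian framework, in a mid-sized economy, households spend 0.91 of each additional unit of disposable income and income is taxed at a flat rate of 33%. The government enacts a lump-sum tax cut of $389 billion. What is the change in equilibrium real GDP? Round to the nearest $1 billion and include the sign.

+$907 billion

A lump-sum tax change of −$389 billion shifts disposable income by +$389 billion; first-round consumption changes by −c × ΔT = −0.91 × (−$389 billion) = +$353.99 billion.
Expenditure multiplier = 1/(1 − c(1−t)) = 1/(1 − 0.91×0.67) = 1/0.3903 ≈ 2.562.
The tax multiplier is −c × k ≈ −2.332, so ΔY = k × (−c·ΔT) = (+$353.99 billion) / 0.3903 ≈ +$907 billion.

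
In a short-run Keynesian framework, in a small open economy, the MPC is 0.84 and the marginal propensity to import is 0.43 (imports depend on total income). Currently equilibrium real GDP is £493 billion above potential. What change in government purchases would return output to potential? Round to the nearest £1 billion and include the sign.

Spending multiplier = 1/(1 − c + m) = 1/(1 − 0.84 + 0.43) = 1/0.59 ≈ 1.695.
Need ΔY = −£493 billion, so ΔG = ΔY/k = (−£493 billion) × 0.59 ≈ −£291 billion.
The government should cut government purchases by £291 billion.

−£291 billion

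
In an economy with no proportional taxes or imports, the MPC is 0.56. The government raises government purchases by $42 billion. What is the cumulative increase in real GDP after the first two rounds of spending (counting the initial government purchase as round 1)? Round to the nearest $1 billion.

Round 1 adds ΔG = $42 billion; each later round is MPC = 0.56 times the previous.
After 2 rounds: 42 + 23.52 = ΔG·(1 − c^2)/(1 − c) = 42 × (1 − 0.3136)/0.44 ≈ $66 billion.

$66 billion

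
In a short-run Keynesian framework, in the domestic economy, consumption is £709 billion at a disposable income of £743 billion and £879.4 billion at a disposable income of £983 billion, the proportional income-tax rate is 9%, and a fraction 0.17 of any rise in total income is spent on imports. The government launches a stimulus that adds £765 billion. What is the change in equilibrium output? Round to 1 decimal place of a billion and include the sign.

+£1,460.2 billion

MPC = ΔC/ΔYd = (879.4 − 709)/(983 − 743) = 170.4/240 = 0.71.
Government-spending multiplier = 1/(1 − c(1−t) + m) = 1/(1 − 0.71×0.91 + 0.17) = 1/0.5239 ≈ 1.909.
ΔY = k × ΔG = (+£765 billion) / 0.5239 ≈ +£1,460.2 billion.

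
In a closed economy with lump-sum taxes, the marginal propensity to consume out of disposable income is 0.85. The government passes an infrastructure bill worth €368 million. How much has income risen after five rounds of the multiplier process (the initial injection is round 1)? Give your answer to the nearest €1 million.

€1,365 million

Round 1 adds ΔG = €368 million; each later round is MPC = 0.85 times the previous.
After 5 rounds: 368 + 312.8 + 265.88 + 225.998 + 192.0983 = ΔG·(1 − c^5)/(1 − c) = 368 × (1 − 0.4437053125)/0.15 ≈ €1,365 million.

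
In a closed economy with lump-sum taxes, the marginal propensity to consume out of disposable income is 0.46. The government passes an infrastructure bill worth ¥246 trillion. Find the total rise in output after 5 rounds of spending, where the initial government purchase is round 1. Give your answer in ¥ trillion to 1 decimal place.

¥446.2 trillion

Round 1 adds ΔG = ¥246 trillion; each later round is MPC = 0.46 times the previous.
After 5 rounds: 246 + 113.16 + 52.0536 + 23.944656 + 11.01454176 = ΔG·(1 − c^5)/(1 − c) = 246 × (1 − 0.0205962976)/0.54 ≈ ¥446.2 trillion.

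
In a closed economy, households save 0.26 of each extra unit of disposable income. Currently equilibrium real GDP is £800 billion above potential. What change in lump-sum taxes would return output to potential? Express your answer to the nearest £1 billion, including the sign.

+£281 billion

MPC = 1 − MPS = 1 − 0.26 = 0.74.
Spending multiplier = 1/(1 − MPC) = 1/(1 − 0.74) = 1/0.26 ≈ 3.846.
Tax multiplier = −c·k = −0.74/0.26 ≈ −2.846. Need ΔY = −£800 billion, so ΔT = ΔY/(−c·k) = −(−£800 billion) × 0.26 / 0.74 ≈ +£281 billion.
The government should raise lump-sum taxes by £281 billion.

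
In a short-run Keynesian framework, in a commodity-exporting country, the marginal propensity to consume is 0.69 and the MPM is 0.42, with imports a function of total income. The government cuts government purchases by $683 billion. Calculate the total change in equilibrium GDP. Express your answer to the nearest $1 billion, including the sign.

Spending multiplier = 1/(1 − c + m) = 1/(1 − 0.69 + 0.42) = 1/0.73 ≈ 1.37.
ΔY = k × ΔG = (−$683 billion) / 0.73 ≈ −$936 billion.

−$936 billion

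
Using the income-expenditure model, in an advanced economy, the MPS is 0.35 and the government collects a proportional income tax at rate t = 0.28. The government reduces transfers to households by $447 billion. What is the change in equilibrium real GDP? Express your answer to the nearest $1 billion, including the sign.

MPC = 1 − MPS = 1 − 0.35 = 0.65.
The transfer change shifts disposable income by −$447 billion, so first-round consumption changes by c·ΔTR = 0.65 × (−$447 billion) = −$290.55 billion.
Expenditure multiplier = 1/(1 − c(1−t)) = 1/(1 − 0.65×0.72) = 1/0.532 ≈ 1.88.
The transfer multiplier is c × k ≈ 1.222, so ΔY = k × (c·ΔTR) = (−$290.55 billion) / 0.532 ≈ −$546 billion.

−$546 billion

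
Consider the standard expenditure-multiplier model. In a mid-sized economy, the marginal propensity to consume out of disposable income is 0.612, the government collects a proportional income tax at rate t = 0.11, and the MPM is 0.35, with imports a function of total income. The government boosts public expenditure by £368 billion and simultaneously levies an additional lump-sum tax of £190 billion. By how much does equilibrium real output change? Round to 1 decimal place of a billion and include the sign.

+£312.6 billion

Expenditure multiplier = 1/(1 − c(1−t) + m) = 1/(1 − 0.612×0.89 + 0.35) = 1/0.80532 ≈ 1.242.
ΔG contributes k·ΔG = (+£368 billion) / 0.80532 ≈ +£457 billion.
ΔT of +£190 billion changes first-round spending by −c·ΔT = −£116.28 billion, contributing k·(−c·ΔT) = (−£116.28 billion) / 0.80532 ≈ −£144.4 billion.
Net ΔY = k(ΔG − c·ΔT) = (+£251.72 billion) / 0.80532 ≈ +£312.6 billion.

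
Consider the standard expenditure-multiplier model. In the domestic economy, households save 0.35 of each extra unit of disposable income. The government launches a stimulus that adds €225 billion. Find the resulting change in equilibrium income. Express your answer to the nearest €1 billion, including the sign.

MPC = 1 − MPS = 1 − 0.35 = 0.65.
Expenditure multiplier = 1/(1 − MPC) = 1/(1 − 0.65) = 1/0.35 ≈ 2.857.
ΔY = k × ΔG = (+€225 billion) / 0.35 ≈ +€643 billion.

+€643 billion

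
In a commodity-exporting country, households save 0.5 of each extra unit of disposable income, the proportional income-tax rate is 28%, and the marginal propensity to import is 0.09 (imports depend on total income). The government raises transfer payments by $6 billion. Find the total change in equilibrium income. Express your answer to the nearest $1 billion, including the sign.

+$4 billion

MPC = 1 − MPS = 1 − 0.5 = 0.5.
The transfer change shifts disposable income by +$6 billion, so first-round consumption changes by c·ΔTR = 0.5 × (+$6 billion) = +$3 billion.
Expenditure multiplier = 1/(1 − c(1−t) + m) = 1/(1 − 0.5×0.72 + 0.09) = 1/0.73 ≈ 1.37.
The transfer multiplier is c × k ≈ 0.685, so ΔY = k × (c·ΔTR) = (+$3 billion) / 0.73 ≈ +$4 billion.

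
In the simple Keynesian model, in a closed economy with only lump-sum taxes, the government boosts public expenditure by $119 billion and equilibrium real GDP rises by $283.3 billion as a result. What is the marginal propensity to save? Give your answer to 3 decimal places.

0.420

Implied spending multiplier k = ΔY/ΔG = 283.3/119 ≈ 2.3807.
Since k = 1/(1 − MPC), MPC = 1 − 1/k = 1 − ΔG/ΔY = 1 − 119/283.3 ≈ 0.580.
MPS = 1 − MPC = 0.420.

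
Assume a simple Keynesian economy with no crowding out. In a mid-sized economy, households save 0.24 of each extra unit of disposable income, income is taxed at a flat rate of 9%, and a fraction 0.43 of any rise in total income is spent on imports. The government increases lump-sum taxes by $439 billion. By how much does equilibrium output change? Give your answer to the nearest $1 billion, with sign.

MPC = 1 − MPS = 1 − 0.24 = 0.76.
A lump-sum tax change of +$439 billion shifts disposable income by −$439 billion; first-round consumption changes by −c × ΔT = −0.76 × (+$439 billion) = −$333.64 billion.
Expenditure multiplier = 1/(1 − c(1−t) + m) = 1/(1 − 0.76×0.91 + 0.43) = 1/0.7384 ≈ 1.354.
The tax multiplier is −c × k ≈ −1.029, so ΔY = k × (−c·ΔT) = (−$333.64 billion) / 0.7384 ≈ −$452 billion.

−$452 billion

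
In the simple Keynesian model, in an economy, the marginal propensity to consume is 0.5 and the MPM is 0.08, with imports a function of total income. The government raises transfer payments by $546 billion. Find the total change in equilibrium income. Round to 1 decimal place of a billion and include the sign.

+$470.7 billion

The transfer change shifts disposable income by +$546 billion, so first-round consumption changes by c·ΔTR = 0.5 × (+$546 billion) = +$273 billion.
Expenditure multiplier = 1/(1 − c + m) = 1/(1 − 0.5 + 0.08) = 1/0.58 ≈ 1.724.
The transfer multiplier is c × k ≈ 0.862, so ΔY = k × (c·ΔTR) = (+$273 billion) / 0.58 ≈ +$470.7 billion.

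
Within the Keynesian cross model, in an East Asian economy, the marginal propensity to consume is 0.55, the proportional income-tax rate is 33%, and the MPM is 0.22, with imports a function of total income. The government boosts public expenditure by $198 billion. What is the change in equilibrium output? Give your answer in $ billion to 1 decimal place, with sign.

Spending multiplier = 1/(1 − c(1−t) + m) = 1/(1 − 0.55×0.67 + 0.22) = 1/0.8515 ≈ 1.174.
ΔY = k × ΔG = (+$198 billion) / 0.8515 ≈ +$232.5 billion.

+$232.5 billion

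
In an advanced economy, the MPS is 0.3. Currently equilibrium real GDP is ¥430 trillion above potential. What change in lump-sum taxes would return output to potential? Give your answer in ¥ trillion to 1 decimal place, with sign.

MPC = 1 − MPS = 1 − 0.3 = 0.7.
Spending multiplier = 1/(1 − MPC) = 1/(1 − 0.7) = 1/0.3 ≈ 3.333.
Tax multiplier = −c·k = −0.7/0.3 ≈ −2.333. Need ΔY = −¥430 trillion, so ΔT = ΔY/(−c·k) = −(−¥430 trillion) × 0.3 / 0.7 ≈ +¥184.3 trillion.
The government should raise lump-sum taxes by ¥184.3 trillion.

+¥184.3 trillion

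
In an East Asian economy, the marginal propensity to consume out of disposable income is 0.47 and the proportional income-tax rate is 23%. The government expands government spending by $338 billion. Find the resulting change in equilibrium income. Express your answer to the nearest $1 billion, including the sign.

Spending multiplier = 1/(1 − c(1−t)) = 1/(1 − 0.47×0.77) = 1/0.6381 ≈ 1.567.
ΔY = k × ΔG = (+$338 billion) / 0.6381 ≈ +$530 billion.

+$530 billion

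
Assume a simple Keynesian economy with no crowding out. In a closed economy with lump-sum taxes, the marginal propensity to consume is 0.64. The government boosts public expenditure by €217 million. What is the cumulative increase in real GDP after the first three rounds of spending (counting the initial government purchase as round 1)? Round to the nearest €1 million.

Round 1 adds ΔG = €217 million; each later round is MPC = 0.64 times the previous.
After 3 rounds: 217 + 138.88 + 88.8832 = ΔG·(1 − c^3)/(1 − c) = 217 × (1 − 0.262144)/0.36 ≈ €445 million.

€445 million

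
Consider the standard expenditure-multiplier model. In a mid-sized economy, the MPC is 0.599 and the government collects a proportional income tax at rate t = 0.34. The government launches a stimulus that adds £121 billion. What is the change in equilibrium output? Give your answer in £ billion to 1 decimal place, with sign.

+£200.1 billion

Expenditure multiplier = 1/(1 − c(1−t)) = 1/(1 − 0.599×0.66) = 1/0.60466 ≈ 1.654.
ΔY = k × ΔG = (+£121 billion) / 0.60466 ≈ +£200.1 billion.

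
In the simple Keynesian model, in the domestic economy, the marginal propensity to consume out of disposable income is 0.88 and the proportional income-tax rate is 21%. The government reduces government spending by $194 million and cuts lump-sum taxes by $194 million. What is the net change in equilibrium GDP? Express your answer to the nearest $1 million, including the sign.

−$76 million

Expenditure multiplier = 1/(1 − c(1−t)) = 1/(1 − 0.88×0.79) = 1/0.3048 ≈ 3.281.
ΔG contributes k·ΔG = (−$194 million) / 0.3048 ≈ −$636.5 million.
ΔT of −$194 million changes first-round spending by −c·ΔT = +$170.72 million, contributing k·(−c·ΔT) = (+$170.72 million) / 0.3048 ≈ +$560.1 million.
Net ΔY = k(ΔG − c·ΔT) = (−$23.28 million) / 0.3048 ≈ −$76 million.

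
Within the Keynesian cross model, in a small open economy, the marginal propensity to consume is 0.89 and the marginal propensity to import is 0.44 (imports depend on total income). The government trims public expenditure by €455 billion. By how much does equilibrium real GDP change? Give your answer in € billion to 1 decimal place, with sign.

Spending multiplier = 1/(1 − c + m) = 1/(1 − 0.89 + 0.44) = 1/0.55 ≈ 1.818.
ΔY = k × ΔG = (−€455 billion) / 0.55 ≈ −€827.3 billion.

−€827.3 billion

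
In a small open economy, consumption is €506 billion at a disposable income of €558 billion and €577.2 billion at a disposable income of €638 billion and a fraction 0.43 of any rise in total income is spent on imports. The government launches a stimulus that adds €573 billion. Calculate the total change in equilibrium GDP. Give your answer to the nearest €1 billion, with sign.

MPC = ΔC/ΔYd = (577.2 − 506)/(638 − 558) = 71.2/80 = 0.89.
Expenditure multiplier = 1/(1 − c + m) = 1/(1 − 0.89 + 0.43) = 1/0.54 ≈ 1.852.
ΔY = k × ΔG = (+€573 billion) / 0.54 ≈ +€1,061 billion.

+€1,061 billion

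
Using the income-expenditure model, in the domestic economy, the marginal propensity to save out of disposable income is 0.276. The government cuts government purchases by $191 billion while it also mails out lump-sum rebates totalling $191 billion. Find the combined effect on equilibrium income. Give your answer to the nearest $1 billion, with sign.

−$191 billion

MPC = 1 − MPS = 1 − 0.276 = 0.724.
Expenditure multiplier = 1/(1 − MPC) = 1/(1 − 0.724) = 1/0.276 ≈ 3.623.
ΔG contributes k·ΔG = (−$191 billion) / 0.276 ≈ −$692 billion.
ΔT of −$191 billion changes first-round spending by −c·ΔT = +$138.284 billion, contributing k·(−c·ΔT) = (+$138.284 billion) / 0.276 ≈ +$501 billion.
With ΔG = ΔT and no other leakages, the balanced-budget multiplier is 1, so ΔY = ΔG = −$191 billion.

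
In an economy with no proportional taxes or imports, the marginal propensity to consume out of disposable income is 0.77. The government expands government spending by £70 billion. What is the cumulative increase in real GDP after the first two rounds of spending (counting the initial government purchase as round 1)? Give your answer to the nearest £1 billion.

£124 billion

Round 1 adds ΔG = £70 billion; each later round is MPC = 0.77 times the previous.
After 2 rounds: 70 + 53.9 = ΔG·(1 − c^2)/(1 − c) = 70 × (1 − 0.5929)/0.23 ≈ £124 billion.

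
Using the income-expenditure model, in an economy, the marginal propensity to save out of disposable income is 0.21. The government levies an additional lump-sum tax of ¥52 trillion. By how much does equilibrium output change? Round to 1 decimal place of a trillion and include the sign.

MPC = 1 − MPS = 1 − 0.21 = 0.79.
A lump-sum tax change of +¥52 trillion shifts disposable income by −¥52 trillion; first-round consumption changes by −c × ΔT = −0.79 × (+¥52 trillion) = −¥41.08 trillion.
Expenditure multiplier = 1/(1 − MPC) = 1/(1 − 0.79) = 1/0.21 ≈ 4.762.
The tax multiplier is −c × k ≈ −3.762, so ΔY = k × (−c·ΔT) = (−¥41.08 trillion) / 0.21 ≈ −¥195.6 trillion.

−¥195.6 trillion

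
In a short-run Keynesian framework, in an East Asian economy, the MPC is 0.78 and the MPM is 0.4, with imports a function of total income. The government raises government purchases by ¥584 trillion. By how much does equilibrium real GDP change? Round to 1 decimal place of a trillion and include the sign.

Government-spending multiplier = 1/(1 − c + m) = 1/(1 − 0.78 + 0.4) = 1/0.62 ≈ 1.613.
ΔY = k × ΔG = (+¥584 trillion) / 0.62 ≈ +¥941.9 trillion.

+¥941.9 trillion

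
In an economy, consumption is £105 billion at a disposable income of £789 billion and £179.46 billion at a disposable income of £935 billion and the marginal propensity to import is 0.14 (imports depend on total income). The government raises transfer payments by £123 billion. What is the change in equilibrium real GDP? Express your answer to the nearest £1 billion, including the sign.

+£100 billion

MPC = ΔC/ΔYd = (179.46 − 105)/(935 − 789) = 74.46/146 = 0.51.
The transfer change shifts disposable income by +£123 billion, so first-round consumption changes by c·ΔTR = 0.51 × (+£123 billion) = +£62.73 billion.
Expenditure multiplier = 1/(1 − c + m) = 1/(1 − 0.51 + 0.14) = 1/0.63 ≈ 1.587.
The transfer multiplier is c × k ≈ 0.81, so ΔY = k × (c·ΔTR) = (+£62.73 billion) / 0.63 ≈ +£100 billion.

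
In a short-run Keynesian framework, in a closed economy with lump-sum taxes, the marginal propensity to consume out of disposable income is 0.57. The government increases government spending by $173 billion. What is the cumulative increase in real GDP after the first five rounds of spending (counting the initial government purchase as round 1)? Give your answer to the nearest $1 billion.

Round 1 adds ΔG = $173 billion; each later round is MPC = 0.57 times the previous.
After 5 rounds: 173 + 98.61 + 56.2077 + 32.038389 + 18.26188173 = ΔG·(1 − c^5)/(1 − c) = 173 × (1 − 0.0601692057)/0.43 ≈ $378 billion.

$378 billion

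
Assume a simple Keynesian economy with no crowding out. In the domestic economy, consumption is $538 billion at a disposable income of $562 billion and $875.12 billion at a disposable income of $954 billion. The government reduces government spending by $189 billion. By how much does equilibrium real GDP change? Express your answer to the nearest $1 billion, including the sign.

−$1,350 billion

MPC = ΔC/ΔYd = (875.12 − 538)/(954 − 562) = 337.12/392 = 0.86.
Expenditure multiplier = 1/(1 − MPC) = 1/(1 − 0.86) = 1/0.14 ≈ 7.143.
ΔY = k × ΔG = (−$189 billion) / 0.14 = −$1,350 billion.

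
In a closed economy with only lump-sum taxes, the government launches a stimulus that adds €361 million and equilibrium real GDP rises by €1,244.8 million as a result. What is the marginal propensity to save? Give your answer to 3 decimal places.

0.290

Implied spending multiplier k = ΔY/ΔG = 1,244.8/361 ≈ 3.4482.
Since k = 1/(1 − MPC), MPC = 1 − 1/k = 1 − ΔG/ΔY = 1 − 361/1,244.8 ≈ 0.710.
MPS = 1 − MPC = 0.290.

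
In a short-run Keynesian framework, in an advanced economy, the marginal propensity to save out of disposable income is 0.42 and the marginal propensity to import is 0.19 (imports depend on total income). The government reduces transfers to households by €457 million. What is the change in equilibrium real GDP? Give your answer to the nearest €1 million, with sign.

−€435 million

MPC = 1 − MPS = 1 − 0.42 = 0.58.
The transfer change shifts disposable income by −€457 million, so first-round consumption changes by c·ΔTR = 0.58 × (−€457 million) = −€265.06 million.
Expenditure multiplier = 1/(1 − c + m) = 1/(1 − 0.58 + 0.19) = 1/0.61 ≈ 1.639.
The transfer multiplier is c × k ≈ 0.951, so ΔY = k × (c·ΔTR) = (−€265.06 million) / 0.61 ≈ −€435 million.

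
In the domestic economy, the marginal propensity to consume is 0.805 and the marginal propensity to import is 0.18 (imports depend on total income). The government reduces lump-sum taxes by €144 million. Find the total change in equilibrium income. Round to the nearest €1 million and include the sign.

+€309 million

A lump-sum tax change of −€144 million shifts disposable income by +€144 million; first-round consumption changes by −c × ΔT = −0.805 × (−€144 million) = +€115.92 million.
Expenditure multiplier = 1/(1 − c + m) = 1/(1 − 0.805 + 0.18) = 1/0.375 ≈ 2.667.
The tax multiplier is −c × k ≈ −2.147, so ΔY = k × (−c·ΔT) = (+€115.92 million) / 0.375 ≈ +€309 million.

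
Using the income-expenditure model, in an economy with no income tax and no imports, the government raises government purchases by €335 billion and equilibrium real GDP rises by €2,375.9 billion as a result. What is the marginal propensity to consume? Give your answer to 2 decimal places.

Implied spending multiplier k = ΔY/ΔG = 2,375.9/335 ≈ 7.0922.
Since k = 1/(1 − MPC), MPC = 1 − 1/k = 1 − ΔG/ΔY = 1 − 335/2,375.9 ≈ 0.86.

0.86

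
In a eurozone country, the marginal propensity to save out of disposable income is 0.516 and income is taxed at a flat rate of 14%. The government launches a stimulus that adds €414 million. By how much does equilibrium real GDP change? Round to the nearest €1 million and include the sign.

MPC = 1 − MPS = 1 − 0.516 = 0.484.
Spending multiplier = 1/(1 − c(1−t)) = 1/(1 − 0.484×0.86) = 1/0.58376 ≈ 1.713.
ΔY = k × ΔG = (+€414 million) / 0.58376 ≈ +€709 million.

+€709 million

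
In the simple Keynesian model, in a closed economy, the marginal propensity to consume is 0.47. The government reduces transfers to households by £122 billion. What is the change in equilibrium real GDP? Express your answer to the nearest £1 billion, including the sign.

The transfer change shifts disposable income by −£122 billion, so first-round consumption changes by c·ΔTR = 0.47 × (−£122 billion) = −£57.34 billion.
Expenditure multiplier = 1/(1 − MPC) = 1/(1 − 0.47) = 1/0.53 ≈ 1.887.
The transfer multiplier is c × k ≈ 0.887, so ΔY = k × (c·ΔTR) = (−£57.34 billion) / 0.53 ≈ −£108 billion.

−£108 billion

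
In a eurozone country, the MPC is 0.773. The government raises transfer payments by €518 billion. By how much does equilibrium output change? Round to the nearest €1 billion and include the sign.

The transfer change shifts disposable income by +€518 billion, so first-round consumption changes by c·ΔTR = 0.773 × (+€518 billion) = +€400.414 billion.
Expenditure multiplier = 1/(1 − MPC) = 1/(1 − 0.773) = 1/0.227 ≈ 4.405.
The transfer multiplier is c × k ≈ 3.405, so ΔY = k × (c·ΔTR) = (+€400.414 billion) / 0.227 ≈ +€1,764 billion.

+€1,764 billion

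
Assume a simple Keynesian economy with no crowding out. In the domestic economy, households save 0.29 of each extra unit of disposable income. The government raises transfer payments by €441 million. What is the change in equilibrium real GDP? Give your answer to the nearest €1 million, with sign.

+€1,080 million

MPC = 1 − MPS = 1 − 0.29 = 0.71.
The transfer change shifts disposable income by +€441 million, so first-round consumption changes by c·ΔTR = 0.71 × (+€441 million) = +€313.11 million.
Expenditure multiplier = 1/(1 − MPC) = 1/(1 − 0.71) = 1/0.29 ≈ 3.448.
The transfer multiplier is c × k ≈ 2.448, so ΔY = k × (c·ΔTR) = (+€313.11 million) / 0.29 ≈ +€1,080 million.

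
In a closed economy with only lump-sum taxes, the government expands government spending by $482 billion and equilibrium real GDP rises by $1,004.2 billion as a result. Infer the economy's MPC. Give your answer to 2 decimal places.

0.52

Implied spending multiplier k = ΔY/ΔG = 1,004.2/482 ≈ 2.0834.
Since k = 1/(1 − MPC), MPC = 1 − 1/k = 1 − ΔG/ΔY = 1 − 482/1,004.2 ≈ 0.52.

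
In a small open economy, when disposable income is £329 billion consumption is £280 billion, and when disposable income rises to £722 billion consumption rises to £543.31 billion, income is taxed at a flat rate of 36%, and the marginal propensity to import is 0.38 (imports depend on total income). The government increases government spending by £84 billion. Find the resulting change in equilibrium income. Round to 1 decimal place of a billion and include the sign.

MPC = ΔC/ΔYd = (543.31 − 280)/(722 − 329) = 263.31/393 = 0.67.
Government-spending multiplier = 1/(1 − c(1−t) + m) = 1/(1 − 0.67×0.64 + 0.38) = 1/0.9512 ≈ 1.051.
ΔY = k × ΔG = (+£84 billion) / 0.9512 ≈ +£88.3 billion.

+£88.3 billion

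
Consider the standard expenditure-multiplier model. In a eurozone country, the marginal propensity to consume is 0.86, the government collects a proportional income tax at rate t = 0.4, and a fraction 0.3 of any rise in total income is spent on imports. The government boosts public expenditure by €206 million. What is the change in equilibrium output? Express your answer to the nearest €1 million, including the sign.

Government-spending multiplier = 1/(1 − c(1−t) + m) = 1/(1 − 0.86×0.6 + 0.3) = 1/0.784 ≈ 1.276.
ΔY = k × ΔG = (+€206 million) / 0.784 ≈ +€263 million.

+€263 million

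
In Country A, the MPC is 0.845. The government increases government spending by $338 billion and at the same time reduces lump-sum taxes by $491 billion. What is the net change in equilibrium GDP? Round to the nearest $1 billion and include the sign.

+$4,857 billion

Expenditure multiplier = 1/(1 − MPC) = 1/(1 − 0.845) = 1/0.155 ≈ 6.452.
ΔG contributes k·ΔG = (+$338 billion) / 0.155 ≈ +$2,180.6 billion.
ΔT of −$491 billion changes first-round spending by −c·ΔT = +$414.895 billion, contributing k·(−c·ΔT) = (+$414.895 billion) / 0.155 ≈ +$2,676.7 billion.
Net ΔY = k(ΔG − c·ΔT) = (+$752.895 billion) / 0.155 ≈ +$4,857 billion.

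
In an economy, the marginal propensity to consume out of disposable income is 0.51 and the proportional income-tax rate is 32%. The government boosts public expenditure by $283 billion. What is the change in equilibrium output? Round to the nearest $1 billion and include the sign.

Expenditure multiplier = 1/(1 − c(1−t)) = 1/(1 − 0.51×0.68) = 1/0.6532 ≈ 1.531.
ΔY = k × ΔG = (+$283 billion) / 0.6532 ≈ +$433 billion.

+$433 billion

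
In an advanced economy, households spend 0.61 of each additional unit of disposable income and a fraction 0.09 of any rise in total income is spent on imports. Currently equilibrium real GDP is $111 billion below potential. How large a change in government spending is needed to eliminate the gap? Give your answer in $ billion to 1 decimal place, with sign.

+$53.3 billion

Spending multiplier = 1/(1 − c + m) = 1/(1 − 0.61 + 0.09) = 1/0.48 ≈ 2.083.
Need ΔY = +$111 billion, so ΔG = ΔY/k = (+$111 billion) × 0.48 ≈ +$53.3 billion.
The government should increase government spending by $53.3 billion.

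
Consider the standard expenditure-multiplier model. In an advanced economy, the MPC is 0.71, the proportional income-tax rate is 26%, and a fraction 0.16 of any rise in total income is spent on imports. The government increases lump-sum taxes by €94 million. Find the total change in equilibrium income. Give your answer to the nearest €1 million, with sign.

−€105 million

A lump-sum tax change of +€94 million shifts disposable income by −€94 million; first-round consumption changes by −c × ΔT = −0.71 × (+€94 million) = −€66.74 million.
Expenditure multiplier = 1/(1 − c(1−t) + m) = 1/(1 − 0.71×0.74 + 0.16) = 1/0.6346 ≈ 1.576.
The tax multiplier is −c × k ≈ −1.119, so ΔY = k × (−c·ΔT) = (−€66.74 million) / 0.6346 ≈ −€105 million.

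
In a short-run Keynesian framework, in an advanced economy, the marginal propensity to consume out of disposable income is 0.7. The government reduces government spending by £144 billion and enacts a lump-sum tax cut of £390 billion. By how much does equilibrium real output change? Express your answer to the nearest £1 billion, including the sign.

Expenditure multiplier = 1/(1 − MPC) = 1/(1 − 0.7) = 1/0.3 ≈ 3.333.
ΔG contributes k·ΔG = (−£144 billion) / 0.3 = −£480 billion.
ΔT of −£390 billion changes first-round spending by −c·ΔT = +£273 billion, contributing k·(−c·ΔT) = (+£273 billion) / 0.3 = +£910 billion.
Net ΔY = k(ΔG − c·ΔT) = (+£129 billion) / 0.3 = +£430 billion.

+£430 billion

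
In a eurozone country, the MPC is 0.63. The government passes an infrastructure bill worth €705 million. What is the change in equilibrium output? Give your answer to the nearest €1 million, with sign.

+€1,905 million

Government-spending multiplier = 1/(1 − MPC) = 1/(1 − 0.63) = 1/0.37 ≈ 2.703.
ΔY = k × ΔG = (+€705 million) / 0.37 ≈ +€1,905 million.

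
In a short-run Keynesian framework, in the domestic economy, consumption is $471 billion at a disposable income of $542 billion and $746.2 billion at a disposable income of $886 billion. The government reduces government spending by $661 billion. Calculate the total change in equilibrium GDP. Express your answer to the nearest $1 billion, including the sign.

−$3,305 billion

MPC = ΔC/ΔYd = (746.2 − 471)/(886 − 542) = 275.2/344 = 0.8.
Spending multiplier = 1/(1 − MPC) = 1/(1 − 0.8) = 1/0.2 = 5.
ΔY = k × ΔG = (−$661 billion) / 0.2 = −$3,305 billion.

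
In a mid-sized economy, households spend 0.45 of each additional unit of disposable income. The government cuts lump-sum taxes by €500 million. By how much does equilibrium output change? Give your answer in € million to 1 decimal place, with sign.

+€409.1 million

A lump-sum tax change of −€500 million shifts disposable income by +€500 million; first-round consumption changes by −c × ΔT = −0.45 × (−€500 million) = +€225 million.
Expenditure multiplier = 1/(1 − MPC) = 1/(1 − 0.45) = 1/0.55 ≈ 1.818.
The tax multiplier is −c × k ≈ −0.818, so ΔY = k × (−c·ΔT) = (+€225 million) / 0.55 ≈ +€409.1 million.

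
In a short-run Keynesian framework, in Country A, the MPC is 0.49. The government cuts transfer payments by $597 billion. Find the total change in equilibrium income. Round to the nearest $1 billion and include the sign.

The transfer change shifts disposable income by −$597 billion, so first-round consumption changes by c·ΔTR = 0.49 × (−$597 billion) = −$292.53 billion.
Expenditure multiplier = 1/(1 − MPC) = 1/(1 − 0.49) = 1/0.51 ≈ 1.961.
The transfer multiplier is c × k ≈ 0.961, so ΔY = k × (c·ΔTR) = (−$292.53 billion) / 0.51 ≈ −$574 billion.

−$574 billion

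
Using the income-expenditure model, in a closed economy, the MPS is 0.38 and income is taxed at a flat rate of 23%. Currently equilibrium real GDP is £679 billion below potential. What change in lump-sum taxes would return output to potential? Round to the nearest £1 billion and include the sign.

−£572 billion

MPC = 1 − MPS = 1 − 0.38 = 0.62.
Spending multiplier = 1/(1 − c(1−t)) = 1/(1 − 0.62×0.77) = 1/0.5226 ≈ 1.914.
Tax multiplier = −c·k = −0.62/0.5226 ≈ −1.186. Need ΔY = +£679 billion, so ΔT = ΔY/(−c·k) = −(+£679 billion) × 0.5226 / 0.62 ≈ −£572 billion.
The government should cut lump-sum taxes by £572 billion.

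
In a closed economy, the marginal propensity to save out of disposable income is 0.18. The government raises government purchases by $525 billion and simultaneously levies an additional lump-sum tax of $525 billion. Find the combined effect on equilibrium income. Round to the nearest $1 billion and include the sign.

+$525 billion

MPC = 1 − MPS = 1 − 0.18 = 0.82.
Expenditure multiplier = 1/(1 − MPC) = 1/(1 − 0.82) = 1/0.18 ≈ 5.556.
ΔG contributes k·ΔG = (+$525 billion) / 0.18 ≈ +$2,916.7 billion.
ΔT of +$525 billion changes first-round spending by −c·ΔT = −$430.5 billion, contributing k·(−c·ΔT) = (−$430.5 billion) / 0.18 ≈ −$2,391.7 billion.
With ΔG = ΔT and no other leakages, the balanced-budget multiplier is 1, so ΔY = ΔG = +$525 billion.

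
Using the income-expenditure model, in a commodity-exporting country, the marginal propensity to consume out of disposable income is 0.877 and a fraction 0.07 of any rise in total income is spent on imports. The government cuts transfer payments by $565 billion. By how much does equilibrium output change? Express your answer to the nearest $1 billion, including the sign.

The transfer change shifts disposable income by −$565 billion, so first-round consumption changes by c·ΔTR = 0.877 × (−$565 billion) = −$495.505 billion.
Expenditure multiplier = 1/(1 − c + m) = 1/(1 − 0.877 + 0.07) = 1/0.193 ≈ 5.181.
The transfer multiplier is c × k ≈ 4.544, so ΔY = k × (c·ΔTR) = (−$495.505 billion) / 0.193 ≈ −$2,567 billion.

−$2,567 billion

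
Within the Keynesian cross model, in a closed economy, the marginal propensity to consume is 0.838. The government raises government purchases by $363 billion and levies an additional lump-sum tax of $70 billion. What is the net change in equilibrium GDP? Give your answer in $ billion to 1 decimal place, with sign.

+$1,878.6 billion

Expenditure multiplier = 1/(1 − MPC) = 1/(1 − 0.838) = 1/0.162 ≈ 6.173.
ΔG contributes k·ΔG = (+$363 billion) / 0.162 ≈ +$2,240.7 billion.
ΔT of +$70 billion changes first-round spending by −c·ΔT = −$58.66 billion, contributing k·(−c·ΔT) = (−$58.66 billion) / 0.162 ≈ −$362.1 billion.
Net ΔY = k(ΔG − c·ΔT) = (+$304.34 billion) / 0.162 ≈ +$1,878.6 billion.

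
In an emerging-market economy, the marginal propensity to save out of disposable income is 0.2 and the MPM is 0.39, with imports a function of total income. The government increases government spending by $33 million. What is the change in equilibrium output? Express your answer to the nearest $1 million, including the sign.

+$56 million

MPC = 1 − MPS = 1 − 0.2 = 0.8.
Expenditure multiplier = 1/(1 − c + m) = 1/(1 − 0.8 + 0.39) = 1/0.59 ≈ 1.695.
ΔY = k × ΔG = (+$33 million) / 0.59 ≈ +$56 million.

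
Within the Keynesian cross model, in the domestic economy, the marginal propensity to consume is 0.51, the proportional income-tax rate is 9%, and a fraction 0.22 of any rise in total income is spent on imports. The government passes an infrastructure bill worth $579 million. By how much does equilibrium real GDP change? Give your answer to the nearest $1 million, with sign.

Government-spending multiplier = 1/(1 − c(1−t) + m) = 1/(1 − 0.51×0.91 + 0.22) = 1/0.7559 ≈ 1.323.
ΔY = k × ΔG = (+$579 million) / 0.7559 ≈ +$766 million.

+$766 million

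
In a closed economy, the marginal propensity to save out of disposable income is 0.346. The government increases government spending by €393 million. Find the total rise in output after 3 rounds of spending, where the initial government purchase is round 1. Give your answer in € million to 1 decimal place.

MPC = 1 − MPS = 1 − 0.346 = 0.654.
Round 1 adds ΔG = €393 million; each later round is MPC = 0.654 times the previous.
After 3 rounds: 393 + 257.022 + 168.092388 = ΔG·(1 − c^3)/(1 − c) = 393 × (1 − 0.279726264)/0.346 ≈ €818.1 million.

€818.1 million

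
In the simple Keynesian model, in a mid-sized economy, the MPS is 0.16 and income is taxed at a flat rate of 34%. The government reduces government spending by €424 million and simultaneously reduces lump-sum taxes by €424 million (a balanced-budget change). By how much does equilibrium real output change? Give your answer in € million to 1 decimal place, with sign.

−€152.2 million

MPC = 1 − MPS = 1 − 0.16 = 0.84.
Expenditure multiplier = 1/(1 − c(1−t)) = 1/(1 − 0.84×0.66) = 1/0.4456 ≈ 2.244.
ΔG contributes k·ΔG = (−€424 million) / 0.4456 ≈ −€951.5 million.
ΔT of −€424 million changes first-round spending by −c·ΔT = +€356.16 million, contributing k·(−c·ΔT) = (+€356.16 million) / 0.4456 ≈ +€799.3 million.
Net ΔY = k(ΔG − c·ΔT) = (−€67.84 million) / 0.4456 ≈ −€152.2 million.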